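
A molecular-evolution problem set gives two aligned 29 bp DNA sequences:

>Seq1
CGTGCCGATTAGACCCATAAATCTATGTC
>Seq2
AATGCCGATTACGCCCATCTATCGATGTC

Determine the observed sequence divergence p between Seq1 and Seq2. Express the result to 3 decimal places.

0.241

The sequences differ at positions 1 (C/A), 2 (G/A), 12 (G/C), 13 (A/G), 19 (A/C), 20 (A/T), 24 (T/G).
There are 7 differences over 29 sites, so p = 7/29 = 0.241.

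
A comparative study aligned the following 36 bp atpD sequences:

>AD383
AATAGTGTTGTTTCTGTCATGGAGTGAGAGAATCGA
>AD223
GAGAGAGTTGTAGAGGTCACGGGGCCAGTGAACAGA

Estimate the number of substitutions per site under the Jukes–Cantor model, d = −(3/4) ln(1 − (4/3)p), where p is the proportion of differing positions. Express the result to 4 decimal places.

0.5482

Mismatches occur at site 1 (A/G), site 3 (T/G), site 6 (T/A), site 12 (T/A), site 13 (T/G), site 14 (C/A), site 15 (T/G), site 20 (T/C), site 23 (A/G), site 25 (T/C), site 26 (G/C), site 29 (A/T), site 33 (T/C), site 34 (C/A).
p = 14/36 = 0.388889.
d = −0.75 · ln(1 − (4/3)·0.388889) = −0.75 · ln(0.481481) = −0.75 · (-0.730889) = 0.5482.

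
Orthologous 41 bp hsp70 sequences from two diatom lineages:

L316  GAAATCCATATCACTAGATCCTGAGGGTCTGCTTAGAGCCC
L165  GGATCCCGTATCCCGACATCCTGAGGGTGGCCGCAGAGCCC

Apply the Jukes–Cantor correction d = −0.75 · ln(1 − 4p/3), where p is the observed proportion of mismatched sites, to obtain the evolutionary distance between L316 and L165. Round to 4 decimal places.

Differing sites — 2:A/G; 4:A/T; 5:T/C; 8:A/G; 13:A/C; 15:T/G; 17:G/C; 29:C/G; 30:T/G; 31:G/C; 33:T/G; 34:T/C.
p = 12/41 = 0.292683.
d = −0.75 · ln(1 − (4/3)·0.292683) = −0.75 · ln(0.609756) = −0.75 · (-0.494696) = 0.3710.

0.3710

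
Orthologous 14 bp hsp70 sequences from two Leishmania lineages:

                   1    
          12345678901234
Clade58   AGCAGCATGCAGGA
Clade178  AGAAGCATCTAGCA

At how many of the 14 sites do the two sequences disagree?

Mismatches occur at site 3 (C/A), site 9 (G/C), site 10 (C/T), site 13 (G/C).
That gives 4 mismatches out of 14 aligned sites, so the Hamming distance is 4.

4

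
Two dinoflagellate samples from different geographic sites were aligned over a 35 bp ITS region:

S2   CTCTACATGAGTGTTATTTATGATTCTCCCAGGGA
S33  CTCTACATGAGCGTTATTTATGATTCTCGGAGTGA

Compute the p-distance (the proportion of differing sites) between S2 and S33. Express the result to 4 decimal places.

The sequences differ at positions 12 (T/C), 29 (C/G), 30 (C/G), 33 (G/T).
There are 4 differences over 35 sites, so p = 4/35 = 0.1143.

0.1143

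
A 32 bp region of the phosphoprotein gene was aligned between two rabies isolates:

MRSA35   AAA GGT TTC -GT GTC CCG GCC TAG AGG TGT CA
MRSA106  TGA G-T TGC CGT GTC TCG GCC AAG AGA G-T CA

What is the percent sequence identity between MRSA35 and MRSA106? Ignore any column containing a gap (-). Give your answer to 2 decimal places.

75.86%

Excluding the 3 gap columns leaves 29 comparable sites.
The sequences differ at positions 1 (A/T), 2 (A/G), 8 (T/G), 16 (C/T), 22 (T/A), 27 (G/A), 28 (T/G).
22 of the 29 comparable sites match, so the percent identity is 22/29 × 100 = 75.86%.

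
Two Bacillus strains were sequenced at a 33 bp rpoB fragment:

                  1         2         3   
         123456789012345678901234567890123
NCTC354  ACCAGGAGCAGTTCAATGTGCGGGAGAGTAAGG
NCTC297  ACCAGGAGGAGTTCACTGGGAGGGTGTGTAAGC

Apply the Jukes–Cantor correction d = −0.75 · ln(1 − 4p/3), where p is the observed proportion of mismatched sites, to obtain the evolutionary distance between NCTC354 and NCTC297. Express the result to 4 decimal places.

0.2493

Mismatches occur at site 9 (C/G), site 16 (A/C), site 19 (T/G), site 21 (C/A), site 25 (A/T), site 27 (A/T), site 33 (G/C).
p = 7/33 = 0.212121.
d = −0.75 · ln(1 − (4/3)·0.212121) = −0.75 · ln(0.717172) = −0.75 · (-0.332440) = 0.2493.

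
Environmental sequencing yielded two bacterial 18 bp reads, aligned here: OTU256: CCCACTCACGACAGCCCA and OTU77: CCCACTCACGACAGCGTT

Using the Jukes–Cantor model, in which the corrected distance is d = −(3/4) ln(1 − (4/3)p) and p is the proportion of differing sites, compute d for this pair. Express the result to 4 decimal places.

The sequences differ at positions 16 (C/G), 17 (C/T), 18 (A/T).
p = 3/18 = 0.166667.
d = −0.75 · ln(1 − (4/3)·0.166667) = −0.75 · ln(0.777777) = −0.75 · (-0.251315) = 0.1885.

0.1885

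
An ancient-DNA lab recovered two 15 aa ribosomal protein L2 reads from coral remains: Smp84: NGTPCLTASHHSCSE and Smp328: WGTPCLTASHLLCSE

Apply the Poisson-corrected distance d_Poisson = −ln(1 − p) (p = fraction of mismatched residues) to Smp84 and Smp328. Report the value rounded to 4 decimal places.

The sequences differ at positions 1 (N/W), 11 (H/L), 12 (S/L).
p = 3/15 = 0.200000.
d = −ln(1 − 0.200000) = −ln(0.800000) = 0.2231.

0.2231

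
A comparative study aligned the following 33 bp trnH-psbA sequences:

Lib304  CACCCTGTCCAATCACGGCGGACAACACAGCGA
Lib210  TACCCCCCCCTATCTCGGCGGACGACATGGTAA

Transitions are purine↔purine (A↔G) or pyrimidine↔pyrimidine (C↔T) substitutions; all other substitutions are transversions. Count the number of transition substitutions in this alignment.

Mismatches occur at site 1 (C/T, transition), site 6 (T/C, transition), site 7 (G/C, transversion), site 8 (T/C, transition), site 11 (A/T, transversion), site 15 (A/T, transversion), site 24 (A/G, transition), site 28 (C/T, transition), site 29 (A/G, transition), site 31 (C/T, transition), site 32 (G/A, transition).
Of the 11 differences, 8 transitions and 3 transversions, so the answer is 8.

8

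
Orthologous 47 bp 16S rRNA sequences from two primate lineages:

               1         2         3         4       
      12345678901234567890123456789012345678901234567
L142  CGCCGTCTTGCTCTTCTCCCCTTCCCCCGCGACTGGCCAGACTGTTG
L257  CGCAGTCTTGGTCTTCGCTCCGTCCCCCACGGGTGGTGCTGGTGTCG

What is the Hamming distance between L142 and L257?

15

Differing sites — 4:C/A; 11:C/G; 17:T/G; 19:C/T; 22:T/G; 29:G/A; 32:A/G; 33:C/G; 37:C/T; 38:C/G; 39:A/C; 40:G/T; 41:A/G; 42:C/G; 46:T/C.
That gives 15 mismatches out of 47 aligned sites, so the Hamming distance is 15.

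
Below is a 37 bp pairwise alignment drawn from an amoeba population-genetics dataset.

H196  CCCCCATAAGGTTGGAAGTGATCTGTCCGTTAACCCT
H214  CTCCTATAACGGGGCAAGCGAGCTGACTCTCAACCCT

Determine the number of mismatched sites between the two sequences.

12

The sequences differ at positions 2 (C/T), 5 (C/T), 10 (G/C), 12 (T/G), 13 (T/G), 15 (G/C), 19 (T/C), 22 (T/G), 26 (T/A), 28 (C/T), 29 (G/C), 31 (T/C).
That gives 12 mismatches out of 37 aligned sites, so the Hamming distance is 12.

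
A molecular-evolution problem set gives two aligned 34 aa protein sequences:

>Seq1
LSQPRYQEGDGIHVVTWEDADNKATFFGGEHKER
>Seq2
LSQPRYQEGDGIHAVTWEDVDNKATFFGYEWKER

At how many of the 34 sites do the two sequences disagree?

4

Differing sites — 14:V/A; 20:A/V; 29:G/Y; 31:H/W.
That gives 4 mismatches out of 34 aligned sites, so the Hamming distance is 4.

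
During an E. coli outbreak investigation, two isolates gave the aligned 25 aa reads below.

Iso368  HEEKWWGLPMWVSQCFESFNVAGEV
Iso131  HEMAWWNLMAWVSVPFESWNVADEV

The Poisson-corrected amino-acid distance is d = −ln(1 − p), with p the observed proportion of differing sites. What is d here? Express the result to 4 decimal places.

The sequences differ at positions 3 (E/M), 4 (K/A), 7 (G/N), 9 (P/M), 10 (M/A), 14 (Q/V), 15 (C/P), 19 (F/W), 23 (G/D).
p = 9/25 = 0.360000.
d = −ln(1 − 0.360000) = −ln(0.640000) = 0.4463.

0.4463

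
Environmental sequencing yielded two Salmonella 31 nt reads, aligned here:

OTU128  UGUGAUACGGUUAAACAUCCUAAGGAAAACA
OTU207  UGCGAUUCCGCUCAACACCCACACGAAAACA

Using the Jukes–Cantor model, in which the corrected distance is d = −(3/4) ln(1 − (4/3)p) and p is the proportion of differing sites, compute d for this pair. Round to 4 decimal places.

0.3672

Differing sites — 3:U/C; 7:A/U; 9:G/C; 11:U/C; 13:A/C; 18:U/C; 21:U/A; 22:A/C; 24:G/C.
p = 9/31 = 0.290323.
d = −0.75 · ln(1 − (4/3)·0.290323) = −0.75 · ln(0.612903) = −0.75 · (-0.489549) = 0.3672.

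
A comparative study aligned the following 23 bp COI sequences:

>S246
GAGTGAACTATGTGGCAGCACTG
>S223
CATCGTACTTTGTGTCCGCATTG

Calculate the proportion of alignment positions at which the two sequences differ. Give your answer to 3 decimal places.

0.348

Mismatches occur at site 1 (G→C), site 3 (G→T), site 4 (T→C), site 6 (A→T), site 10 (A→T), site 15 (G→T), site 17 (A→C), site 21 (C→T).
There are 8 differences over 23 sites, so p = 8/23 = 0.348.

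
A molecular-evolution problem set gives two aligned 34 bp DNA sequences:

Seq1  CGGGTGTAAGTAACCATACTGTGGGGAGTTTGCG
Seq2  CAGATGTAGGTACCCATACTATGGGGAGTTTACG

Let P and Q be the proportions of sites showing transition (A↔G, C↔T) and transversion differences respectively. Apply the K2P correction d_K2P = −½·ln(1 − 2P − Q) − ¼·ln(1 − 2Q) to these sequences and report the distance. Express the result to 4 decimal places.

Mismatches occur at site 2 (G/A, transition), site 4 (G/A, transition), site 9 (A/G, transition), site 13 (A/C, transversion), site 21 (G/A, transition), site 32 (G/A, transition).
Of the 6 differences, 5 transitions and 1 transversion over 34 sites: P = 5/34 = 0.147059, Q = 1/34 = 0.029412.
d = −0.5·ln(0.676470) − 0.25·ln(0.941176) = −0.5·(-0.390867) − 0.25·(-0.060625) = 0.2106.

0.2106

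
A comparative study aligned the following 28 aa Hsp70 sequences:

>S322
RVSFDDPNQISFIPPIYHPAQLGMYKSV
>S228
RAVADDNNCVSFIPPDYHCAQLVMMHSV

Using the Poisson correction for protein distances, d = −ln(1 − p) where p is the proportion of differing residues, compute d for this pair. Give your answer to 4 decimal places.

0.4990

The sequences differ at positions 2 (V/A), 3 (S/V), 4 (F/A), 7 (P/N), 9 (Q/C), 10 (I/V), 16 (I/D), 19 (P/C), 23 (G/V), 25 (Y/M), 26 (K/H).
p = 11/28 = 0.392857.
d = −ln(1 − 0.392857) = −ln(0.607143) = 0.4990.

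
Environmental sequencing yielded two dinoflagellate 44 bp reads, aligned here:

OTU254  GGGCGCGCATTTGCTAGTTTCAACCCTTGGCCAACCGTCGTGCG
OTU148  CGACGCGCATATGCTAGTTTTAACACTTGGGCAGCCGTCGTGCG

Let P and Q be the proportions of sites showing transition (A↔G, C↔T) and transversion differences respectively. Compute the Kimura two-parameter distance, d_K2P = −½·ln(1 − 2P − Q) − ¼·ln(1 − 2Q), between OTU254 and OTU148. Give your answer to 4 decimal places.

0.1791

The sequences differ at positions 1 (G/C, transversion), 3 (G/A, transition), 11 (T/A, transversion), 21 (C/T, transition), 25 (C/A, transversion), 31 (C/G, transversion), 34 (A/G, transition).
Of the 7 differences, 3 transitions and 4 transversions over 44 sites: P = 3/44 = 0.068182, Q = 4/44 = 0.090909.
d = −0.5·ln(0.772727) − 0.25·ln(0.818182) = −0.5·(-0.257829) − 0.25·(-0.200670) = 0.1791.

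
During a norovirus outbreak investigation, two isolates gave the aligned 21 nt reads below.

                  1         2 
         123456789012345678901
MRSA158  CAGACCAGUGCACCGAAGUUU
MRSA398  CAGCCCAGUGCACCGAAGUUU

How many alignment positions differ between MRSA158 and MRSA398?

1

Differing sites — 4:A/C.
That gives 1 mismatch out of 21 aligned sites, so the Hamming distance is 1.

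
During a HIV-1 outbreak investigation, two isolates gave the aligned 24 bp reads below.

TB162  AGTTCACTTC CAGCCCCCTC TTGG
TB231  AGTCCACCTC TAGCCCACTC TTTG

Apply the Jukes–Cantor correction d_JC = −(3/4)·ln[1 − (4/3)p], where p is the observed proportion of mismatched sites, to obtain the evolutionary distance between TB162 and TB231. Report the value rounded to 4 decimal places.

0.2441

The sequences differ at positions 4 (T/C), 8 (T/C), 11 (C/T), 17 (C/A), 23 (G/T).
p = 5/24 = 0.208333.
d = −0.75 · ln(1 − (4/3)·0.208333) = −0.75 · ln(0.722223) = −0.75 · (-0.325421) = 0.2441.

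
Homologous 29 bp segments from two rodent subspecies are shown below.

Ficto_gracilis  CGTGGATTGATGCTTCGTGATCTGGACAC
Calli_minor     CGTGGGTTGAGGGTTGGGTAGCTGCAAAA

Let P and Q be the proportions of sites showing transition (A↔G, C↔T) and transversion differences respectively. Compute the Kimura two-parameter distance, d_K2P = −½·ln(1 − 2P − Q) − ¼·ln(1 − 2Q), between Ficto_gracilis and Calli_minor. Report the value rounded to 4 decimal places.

0.4808

The sequences differ at positions 6 (A/G, transition), 11 (T/G, transversion), 13 (C/G, transversion), 16 (C/G, transversion), 18 (T/G, transversion), 19 (G/T, transversion), 21 (T/G, transversion), 25 (G/C, transversion), 27 (C/A, transversion), 29 (C/A, transversion).
Of the 10 differences, 1 transition and 9 transversions over 29 sites: P = 1/29 = 0.034483, Q = 9/29 = 0.310345.
d = −0.5·ln(0.620689) − 0.25·ln(0.379310) = −0.5·(-0.476925) − 0.25·(-0.969401) = 0.4808.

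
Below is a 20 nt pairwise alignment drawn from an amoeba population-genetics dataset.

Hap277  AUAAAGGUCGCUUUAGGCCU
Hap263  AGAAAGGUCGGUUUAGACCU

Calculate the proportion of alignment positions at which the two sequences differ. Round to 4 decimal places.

0.1500

Differing sites — 2:U/G; 11:C/G; 17:G/A.
There are 3 differences over 20 sites, so p = 3/20 = 0.1500.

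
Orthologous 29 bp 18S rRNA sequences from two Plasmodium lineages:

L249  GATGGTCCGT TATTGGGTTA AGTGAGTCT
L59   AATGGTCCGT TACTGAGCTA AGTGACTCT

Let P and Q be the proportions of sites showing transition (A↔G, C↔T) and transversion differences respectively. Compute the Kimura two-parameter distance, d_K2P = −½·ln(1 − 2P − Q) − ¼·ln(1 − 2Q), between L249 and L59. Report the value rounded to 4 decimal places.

Differing sites — 1:G/A (Ti); 13:T/C (Ti); 16:G/A (Ti); 18:T/C (Ti); 26:G/C (Tv).
Of the 5 differences, 4 transitions and 1 transversion over 29 sites: P = 4/29 = 0.137931, Q = 1/29 = 0.034483.
d = −0.5·ln(0.689655) − 0.25·ln(0.931034) = −0.5·(-0.371564) − 0.25·(-0.071459) = 0.2036.

0.2036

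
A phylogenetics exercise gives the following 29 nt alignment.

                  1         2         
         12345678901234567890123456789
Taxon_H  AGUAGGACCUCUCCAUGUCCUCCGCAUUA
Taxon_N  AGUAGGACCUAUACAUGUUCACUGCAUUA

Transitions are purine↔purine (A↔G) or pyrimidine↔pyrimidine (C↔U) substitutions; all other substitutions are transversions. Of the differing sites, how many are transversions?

Mismatches occur at site 11 (C/A, transversion), site 13 (C/A, transversion), site 19 (C/U, transition), site 21 (U/A, transversion), site 23 (C/U, transition).
Of the 5 differences, 2 transitions and 3 transversions, so the answer is 3.

3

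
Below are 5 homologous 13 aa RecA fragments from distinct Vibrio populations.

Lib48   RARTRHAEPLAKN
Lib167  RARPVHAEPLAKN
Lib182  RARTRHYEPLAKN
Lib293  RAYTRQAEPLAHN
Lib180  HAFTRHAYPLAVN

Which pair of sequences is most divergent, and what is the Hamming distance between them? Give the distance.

Pairwise Hamming distances:
  Lib48 vs Lib167: 2
  Lib48 vs Lib182: 1
  Lib48 vs Lib293: 3
  Lib48 vs Lib180: 4
  Lib167 vs Lib182: 3
  Lib167 vs Lib293: 5
  Lib167 vs Lib180: 6
  Lib182 vs Lib293: 4
  Lib182 vs Lib180: 5
  Lib293 vs Lib180: 5
The largest is 6, between Lib167 and Lib180.

6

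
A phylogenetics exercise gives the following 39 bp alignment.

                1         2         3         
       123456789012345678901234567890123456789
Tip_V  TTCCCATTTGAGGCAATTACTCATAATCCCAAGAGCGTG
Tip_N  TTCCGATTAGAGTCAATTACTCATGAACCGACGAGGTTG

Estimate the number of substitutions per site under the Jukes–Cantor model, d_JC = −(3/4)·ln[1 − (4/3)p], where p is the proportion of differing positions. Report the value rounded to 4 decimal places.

0.2758

Differing sites — 5:C/G; 9:T/A; 13:G/T; 25:A/G; 27:T/A; 30:C/G; 32:A/C; 36:C/G; 37:G/T.
p = 9/39 = 0.230769.
d = −0.75 · ln(1 − (4/3)·0.230769) = −0.75 · ln(0.692308) = −0.75 · (-0.367724) = 0.2758.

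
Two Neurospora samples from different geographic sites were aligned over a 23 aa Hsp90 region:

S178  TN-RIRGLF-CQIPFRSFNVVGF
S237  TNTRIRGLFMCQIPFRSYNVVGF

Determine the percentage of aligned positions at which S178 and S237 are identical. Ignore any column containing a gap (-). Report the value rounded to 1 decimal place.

95.2%

Excluding the 2 gap columns leaves 21 comparable sites.
The sequences differ at position 18 (F/Y).
20 of the 21 comparable sites match, so the percent identity is 20/21 × 100 = 95.2%.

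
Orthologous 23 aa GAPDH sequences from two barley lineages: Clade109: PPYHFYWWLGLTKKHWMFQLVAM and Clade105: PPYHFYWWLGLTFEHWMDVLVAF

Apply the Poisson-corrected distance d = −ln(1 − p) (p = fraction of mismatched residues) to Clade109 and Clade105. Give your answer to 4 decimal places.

0.2451

The sequences differ at positions 13 (K/F), 14 (K/E), 18 (F/D), 19 (Q/V), 23 (M/F).
p = 5/23 = 0.217391.
d = −ln(1 − 0.217391) = −ln(0.782609) = 0.2451.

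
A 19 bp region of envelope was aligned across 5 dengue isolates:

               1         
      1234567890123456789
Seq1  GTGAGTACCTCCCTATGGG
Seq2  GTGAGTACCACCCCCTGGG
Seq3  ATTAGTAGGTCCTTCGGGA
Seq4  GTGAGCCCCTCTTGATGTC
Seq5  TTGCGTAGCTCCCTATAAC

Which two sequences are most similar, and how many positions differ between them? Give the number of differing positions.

Pairwise Hamming distances:
  Seq1 vs Seq2: 3
  Seq1 vs Seq3: 8
  Seq1 vs Seq4: 7
  Seq1 vs Seq5: 6
  Seq2 vs Seq3: 9
  Seq2 vs Seq4: 9
  Seq2 vs Seq5: 9
  Seq3 vs Seq4: 12
  Seq3 vs Seq5: 10
  Seq4 vs Seq5: 10
The smallest is 3, between Seq1 and Seq2.

3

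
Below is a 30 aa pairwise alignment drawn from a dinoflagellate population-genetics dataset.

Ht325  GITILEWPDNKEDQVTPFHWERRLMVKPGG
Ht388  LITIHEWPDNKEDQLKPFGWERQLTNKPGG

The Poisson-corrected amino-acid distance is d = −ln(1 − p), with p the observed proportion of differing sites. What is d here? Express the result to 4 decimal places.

The sequences differ at positions 1 (G/L), 5 (L/H), 15 (V/L), 16 (T/K), 19 (H/G), 23 (R/Q), 25 (M/T), 26 (V/N).
p = 8/30 = 0.266667.
d = −ln(1 − 0.266667) = −ln(0.733333) = 0.3102.

0.3102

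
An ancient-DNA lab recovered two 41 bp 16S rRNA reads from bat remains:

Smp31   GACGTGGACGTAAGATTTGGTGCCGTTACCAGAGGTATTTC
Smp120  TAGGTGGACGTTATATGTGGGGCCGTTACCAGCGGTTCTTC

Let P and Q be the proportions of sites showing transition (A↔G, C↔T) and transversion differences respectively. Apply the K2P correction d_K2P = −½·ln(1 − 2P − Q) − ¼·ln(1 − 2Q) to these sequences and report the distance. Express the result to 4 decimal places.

0.2635

Differing sites — 1:G/T (Tv); 3:C/G (Tv); 12:A/T (Tv); 14:G/T (Tv); 17:T/G (Tv); 21:T/G (Tv); 33:A/C (Tv); 37:A/T (Tv); 38:T/C (Ti).
Of the 9 differences, 1 transition and 8 transversions over 41 sites: P = 1/41 = 0.024390, Q = 8/41 = 0.195122.
d = −0.5·ln(0.756098) − 0.25·ln(0.609756) = −0.5·(-0.279584) − 0.25·(-0.494696) = 0.2635.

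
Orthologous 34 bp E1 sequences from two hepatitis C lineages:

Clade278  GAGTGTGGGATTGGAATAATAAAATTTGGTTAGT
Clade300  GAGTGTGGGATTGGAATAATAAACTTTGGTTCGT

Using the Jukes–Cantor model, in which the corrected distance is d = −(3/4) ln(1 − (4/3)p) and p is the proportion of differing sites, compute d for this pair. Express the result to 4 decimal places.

Differing sites — 24:A/C; 32:A/C.
p = 2/34 = 0.058824.
d = −0.75 · ln(1 − (4/3)·0.058824) = −0.75 · ln(0.921568) = −0.75 · (-0.081679) = 0.0613.

0.0613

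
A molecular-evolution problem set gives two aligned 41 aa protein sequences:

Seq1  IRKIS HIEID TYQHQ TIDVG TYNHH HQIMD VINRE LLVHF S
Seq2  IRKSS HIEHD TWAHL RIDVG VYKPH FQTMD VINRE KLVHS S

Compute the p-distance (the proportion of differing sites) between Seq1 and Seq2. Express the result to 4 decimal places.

0.3171

Mismatches occur at site 4 (I↔S), site 9 (I↔H), site 12 (Y↔W), site 13 (Q↔A), site 15 (Q↔L), site 16 (T↔R), site 21 (T↔V), site 23 (N↔K), site 24 (H↔P), site 26 (H↔F), site 28 (I↔T), site 36 (L↔K), site 40 (F↔S).
There are 13 differences over 41 sites, so p = 13/41 = 0.3171.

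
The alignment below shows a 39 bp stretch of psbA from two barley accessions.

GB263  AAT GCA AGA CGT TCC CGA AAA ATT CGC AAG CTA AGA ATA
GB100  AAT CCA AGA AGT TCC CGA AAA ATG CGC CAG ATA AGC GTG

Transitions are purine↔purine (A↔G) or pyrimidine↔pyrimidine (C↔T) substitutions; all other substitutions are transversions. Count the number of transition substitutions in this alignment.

Differing sites — 4:G/C (Tv); 10:C/A (Tv); 24:T/G (Tv); 28:A/C (Tv); 31:C/A (Tv); 36:A/C (Tv); 37:A/G (Ti); 39:A/G (Ti).
Of the 8 differences, 2 transitions and 6 transversions, so the answer is 2.

2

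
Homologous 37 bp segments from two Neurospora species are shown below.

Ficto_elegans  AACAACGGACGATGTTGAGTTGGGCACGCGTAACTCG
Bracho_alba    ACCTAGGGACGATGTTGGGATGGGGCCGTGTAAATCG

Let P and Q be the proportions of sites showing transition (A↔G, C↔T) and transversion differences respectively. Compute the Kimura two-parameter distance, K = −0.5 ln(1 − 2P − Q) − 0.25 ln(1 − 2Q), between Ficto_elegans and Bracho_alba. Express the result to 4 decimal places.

0.2953

Differing sites — 2:A/C (Tv); 4:A/T (Tv); 6:C/G (Tv); 18:A/G (Ti); 20:T/A (Tv); 25:C/G (Tv); 26:A/C (Tv); 29:C/T (Ti); 34:C/A (Tv).
Of the 9 differences, 2 transitions and 7 transversions over 37 sites: P = 2/37 = 0.054054, Q = 7/37 = 0.189189.
d = −0.5·ln(0.702703) − 0.25·ln(0.621622) = −0.5·(-0.352821) − 0.25·(-0.475423) = 0.2953.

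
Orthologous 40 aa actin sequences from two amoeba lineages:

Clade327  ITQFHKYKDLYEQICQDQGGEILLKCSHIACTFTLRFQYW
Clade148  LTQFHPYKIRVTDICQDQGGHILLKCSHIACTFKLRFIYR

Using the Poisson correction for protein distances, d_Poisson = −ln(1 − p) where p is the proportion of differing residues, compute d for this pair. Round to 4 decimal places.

Mismatches occur at site 1 (I↔L), site 6 (K↔P), site 9 (D↔I), site 10 (L↔R), site 11 (Y↔V), site 12 (E↔T), site 13 (Q↔D), site 21 (E↔H), site 34 (T↔K), site 38 (Q↔I), site 40 (W↔R).
p = 11/40 = 0.275000.
d = −ln(1 − 0.275000) = −ln(0.725000) = 0.3216.

0.3216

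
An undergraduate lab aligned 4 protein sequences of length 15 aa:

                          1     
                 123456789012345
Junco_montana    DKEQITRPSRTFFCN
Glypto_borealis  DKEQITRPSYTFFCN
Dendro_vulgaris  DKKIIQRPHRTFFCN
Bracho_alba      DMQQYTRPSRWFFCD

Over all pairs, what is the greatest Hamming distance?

Pairwise Hamming distances:
  Junco_montana vs Glypto_borealis: 1
  Junco_montana vs Dendro_vulgaris: 4
  Junco_montana vs Bracho_alba: 5
  Glypto_borealis vs Dendro_vulgaris: 5
  Glypto_borealis vs Bracho_alba: 6
  Dendro_vulgaris vs Bracho_alba: 8
The largest is 8, between Dendro_vulgaris and Bracho_alba.

8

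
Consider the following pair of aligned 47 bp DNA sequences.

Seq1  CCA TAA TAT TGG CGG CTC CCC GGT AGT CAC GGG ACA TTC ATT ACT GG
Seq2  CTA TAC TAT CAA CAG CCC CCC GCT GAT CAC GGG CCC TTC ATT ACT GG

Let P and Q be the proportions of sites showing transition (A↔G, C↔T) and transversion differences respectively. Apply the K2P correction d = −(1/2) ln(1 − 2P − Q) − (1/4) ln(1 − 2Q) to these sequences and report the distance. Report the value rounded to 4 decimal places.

0.3238

The sequences differ at positions 2 (C/T, transition), 6 (A/C, transversion), 10 (T/C, transition), 11 (G/A, transition), 12 (G/A, transition), 14 (G/A, transition), 17 (T/C, transition), 23 (G/C, transversion), 25 (A/G, transition), 26 (G/A, transition), 34 (A/C, transversion), 36 (A/C, transversion).
Of the 12 differences, 8 transitions and 4 transversions over 47 sites: P = 8/47 = 0.170213, Q = 4/47 = 0.085106.
d = −0.5·ln(0.574468) − 0.25·ln(0.829788) = −0.5·(-0.554311) − 0.25·(-0.186585) = 0.3238.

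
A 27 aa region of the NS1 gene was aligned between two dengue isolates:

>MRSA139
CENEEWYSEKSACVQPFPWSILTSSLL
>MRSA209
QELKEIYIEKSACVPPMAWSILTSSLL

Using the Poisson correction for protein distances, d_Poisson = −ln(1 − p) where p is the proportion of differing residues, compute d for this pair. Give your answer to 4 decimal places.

Mismatches occur at site 1 (C/Q), site 3 (N/L), site 4 (E/K), site 6 (W/I), site 8 (S/I), site 15 (Q/P), site 17 (F/M), site 18 (P/A).
p = 8/27 = 0.296296.
d = −ln(1 − 0.296296) = −ln(0.703704) = 0.3514.

0.3514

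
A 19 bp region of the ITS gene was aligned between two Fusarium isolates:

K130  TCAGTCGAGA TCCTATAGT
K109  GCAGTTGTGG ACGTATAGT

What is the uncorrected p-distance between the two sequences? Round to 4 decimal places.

0.3158

The sequences differ at positions 1 (T/G), 6 (C/T), 8 (A/T), 10 (A/G), 11 (T/A), 13 (C/G).
There are 6 differences over 19 sites, so p = 6/19 = 0.3158.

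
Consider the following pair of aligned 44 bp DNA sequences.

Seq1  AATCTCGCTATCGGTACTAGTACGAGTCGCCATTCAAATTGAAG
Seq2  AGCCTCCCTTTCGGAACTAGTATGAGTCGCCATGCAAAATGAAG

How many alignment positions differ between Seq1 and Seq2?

8

The sequences differ at positions 2 (A/G), 3 (T/C), 7 (G/C), 10 (A/T), 15 (T/A), 23 (C/T), 34 (T/G), 39 (T/A).
That gives 8 mismatches out of 44 aligned sites, so the Hamming distance is 8.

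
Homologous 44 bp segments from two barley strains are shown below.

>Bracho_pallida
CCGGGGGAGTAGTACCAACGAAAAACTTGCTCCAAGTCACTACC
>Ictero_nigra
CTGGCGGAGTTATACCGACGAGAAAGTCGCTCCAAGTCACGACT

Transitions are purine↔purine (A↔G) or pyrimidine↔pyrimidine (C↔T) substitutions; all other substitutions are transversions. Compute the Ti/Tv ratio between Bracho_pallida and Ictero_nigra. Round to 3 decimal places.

Mismatches occur at site 2 (C↔T, transition), site 5 (G↔C, transversion), site 11 (A↔T, transversion), site 12 (G↔A, transition), site 17 (A↔G, transition), site 22 (A↔G, transition), site 26 (C↔G, transversion), site 28 (T↔C, transition), site 41 (T↔G, transversion), site 44 (C↔T, transition).
Of the 10 differences, 6 transitions and 4 transversions, so Ti/Tv = 6/4 = 1.500.

1.500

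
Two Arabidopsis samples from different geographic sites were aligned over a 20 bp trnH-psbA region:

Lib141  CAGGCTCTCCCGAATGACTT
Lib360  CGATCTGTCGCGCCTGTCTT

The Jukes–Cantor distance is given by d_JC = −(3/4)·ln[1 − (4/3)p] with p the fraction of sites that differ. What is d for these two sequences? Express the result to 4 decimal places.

Differing sites — 2:A/G; 3:G/A; 4:G/T; 7:C/G; 10:C/G; 13:A/C; 14:A/C; 17:A/T.
p = 8/20 = 0.400000.
d = −0.75 · ln(1 − (4/3)·0.400000) = −0.75 · ln(0.466667) = −0.75 · (-0.762139) = 0.5716.

0.5716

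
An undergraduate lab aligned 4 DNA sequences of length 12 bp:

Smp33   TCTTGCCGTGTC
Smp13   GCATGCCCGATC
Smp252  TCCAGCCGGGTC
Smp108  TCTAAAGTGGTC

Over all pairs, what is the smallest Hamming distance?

3

Pairwise Hamming distances:
  Smp33 vs Smp13: 5
  Smp33 vs Smp252: 3
  Smp33 vs Smp108: 6
  Smp13 vs Smp252: 5
  Smp13 vs Smp108: 8
  Smp252 vs Smp108: 5
The smallest is 3, between Smp33 and Smp252.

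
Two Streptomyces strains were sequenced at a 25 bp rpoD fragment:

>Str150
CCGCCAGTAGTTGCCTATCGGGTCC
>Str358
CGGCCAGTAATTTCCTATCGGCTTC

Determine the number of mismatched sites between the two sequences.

5

Differing sites — 2:C/G; 10:G/A; 13:G/T; 22:G/C; 24:C/T.
That gives 5 mismatches out of 25 aligned sites, so the Hamming distance is 5.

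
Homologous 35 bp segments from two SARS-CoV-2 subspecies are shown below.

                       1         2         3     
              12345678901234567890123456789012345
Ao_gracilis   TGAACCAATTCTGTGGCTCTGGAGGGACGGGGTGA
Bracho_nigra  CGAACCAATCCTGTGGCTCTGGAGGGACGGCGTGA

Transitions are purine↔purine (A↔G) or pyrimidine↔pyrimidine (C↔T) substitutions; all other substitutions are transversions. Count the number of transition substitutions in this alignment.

2

Mismatches occur at site 1 (T/C, transition), site 10 (T/C, transition), site 31 (G/C, transversion).
Of the 3 differences, 2 transitions and 1 transversion, so the answer is 2.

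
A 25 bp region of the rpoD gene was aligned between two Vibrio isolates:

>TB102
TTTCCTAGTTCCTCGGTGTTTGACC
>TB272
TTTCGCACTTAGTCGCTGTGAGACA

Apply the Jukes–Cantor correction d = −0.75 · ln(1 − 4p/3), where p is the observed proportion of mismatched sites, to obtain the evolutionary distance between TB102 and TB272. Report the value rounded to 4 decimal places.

The sequences differ at positions 5 (C/G), 6 (T/C), 8 (G/C), 11 (C/A), 12 (C/G), 16 (G/C), 20 (T/G), 21 (T/A), 25 (C/A).
p = 9/25 = 0.360000.
d = −0.75 · ln(1 − (4/3)·0.360000) = −0.75 · ln(0.520000) = −0.75 · (-0.653926) = 0.4904.

0.4904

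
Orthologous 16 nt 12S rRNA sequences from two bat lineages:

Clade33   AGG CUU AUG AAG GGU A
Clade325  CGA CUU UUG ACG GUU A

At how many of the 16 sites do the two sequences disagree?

5

Mismatches occur at site 1 (A/C), site 3 (G/A), site 7 (A/U), site 11 (A/C), site 14 (G/U).
That gives 5 mismatches out of 16 aligned sites, so the Hamming distance is 5.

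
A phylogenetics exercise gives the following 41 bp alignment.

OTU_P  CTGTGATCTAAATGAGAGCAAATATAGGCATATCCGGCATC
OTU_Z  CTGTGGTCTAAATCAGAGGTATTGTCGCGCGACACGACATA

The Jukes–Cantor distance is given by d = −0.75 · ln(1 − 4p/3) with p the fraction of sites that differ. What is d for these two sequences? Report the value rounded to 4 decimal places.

Differing sites — 6:A/G; 14:G/C; 19:C/G; 20:A/T; 22:A/T; 24:A/G; 26:A/C; 28:G/C; 29:C/G; 30:A/C; 31:T/G; 33:T/C; 34:C/A; 37:G/A; 41:C/A.
p = 15/41 = 0.365854.
d = −0.75 · ln(1 − (4/3)·0.365854) = −0.75 · ln(0.512195) = −0.75 · (-0.669050) = 0.5018.

0.5018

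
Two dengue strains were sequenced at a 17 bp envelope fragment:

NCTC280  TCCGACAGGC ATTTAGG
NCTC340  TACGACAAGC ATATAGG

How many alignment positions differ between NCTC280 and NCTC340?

Mismatches occur at site 2 (C↔A), site 8 (G↔A), site 13 (T↔A).
That gives 3 mismatches out of 17 aligned sites, so the Hamming distance is 3.

3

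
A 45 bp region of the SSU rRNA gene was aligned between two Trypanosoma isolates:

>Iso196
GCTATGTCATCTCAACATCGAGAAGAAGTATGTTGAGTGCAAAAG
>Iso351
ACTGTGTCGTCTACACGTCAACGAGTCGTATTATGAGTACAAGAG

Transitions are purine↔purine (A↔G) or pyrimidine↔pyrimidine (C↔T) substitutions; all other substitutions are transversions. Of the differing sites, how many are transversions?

The sequences differ at positions 1 (G/A, transition), 4 (A/G, transition), 9 (A/G, transition), 13 (C/A, transversion), 14 (A/C, transversion), 17 (A/G, transition), 20 (G/A, transition), 22 (G/C, transversion), 23 (A/G, transition), 26 (A/T, transversion), 27 (A/C, transversion), 32 (G/T, transversion), 33 (T/A, transversion), 39 (G/A, transition), 43 (A/G, transition).
Of the 15 differences, 8 transitions and 7 transversions, so the answer is 7.

7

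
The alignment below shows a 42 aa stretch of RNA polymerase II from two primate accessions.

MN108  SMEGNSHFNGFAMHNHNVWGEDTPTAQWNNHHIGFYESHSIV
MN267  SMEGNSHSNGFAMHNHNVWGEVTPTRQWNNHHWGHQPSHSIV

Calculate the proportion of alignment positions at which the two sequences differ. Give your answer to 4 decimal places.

0.1667

The sequences differ at positions 8 (F/S), 22 (D/V), 26 (A/R), 33 (I/W), 35 (F/H), 36 (Y/Q), 37 (E/P).
There are 7 differences over 42 sites, so p = 7/42 = 0.1667.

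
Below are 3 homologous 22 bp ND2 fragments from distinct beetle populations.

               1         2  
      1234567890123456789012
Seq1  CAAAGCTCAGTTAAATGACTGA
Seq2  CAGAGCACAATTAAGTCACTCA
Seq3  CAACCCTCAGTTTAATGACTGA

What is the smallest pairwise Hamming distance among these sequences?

Pairwise Hamming distances:
  Seq1 vs Seq2: 6
  Seq1 vs Seq3: 3
  Seq2 vs Seq3: 9
The smallest is 3, between Seq1 and Seq3.

3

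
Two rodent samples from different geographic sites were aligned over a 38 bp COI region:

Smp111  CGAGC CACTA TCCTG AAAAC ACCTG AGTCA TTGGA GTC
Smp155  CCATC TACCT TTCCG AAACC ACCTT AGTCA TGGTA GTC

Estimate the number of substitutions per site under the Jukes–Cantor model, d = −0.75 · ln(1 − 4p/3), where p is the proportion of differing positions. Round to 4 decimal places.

The sequences differ at positions 2 (G/C), 4 (G/T), 6 (C/T), 9 (T/C), 10 (A/T), 12 (C/T), 14 (T/C), 19 (A/C), 25 (G/T), 32 (T/G), 34 (G/T).
p = 11/38 = 0.289474.
d = −0.75 · ln(1 − (4/3)·0.289474) = −0.75 · ln(0.614035) = −0.75 · (-0.487703) = 0.3658.

0.3658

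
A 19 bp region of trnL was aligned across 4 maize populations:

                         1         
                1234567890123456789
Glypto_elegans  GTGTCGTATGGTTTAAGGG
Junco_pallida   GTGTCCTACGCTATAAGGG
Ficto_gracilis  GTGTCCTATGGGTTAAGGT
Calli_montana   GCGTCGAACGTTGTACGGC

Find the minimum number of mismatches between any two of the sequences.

3

Pairwise Hamming distances:
  Glypto_elegans vs Junco_pallida: 4
  Glypto_elegans vs Ficto_gracilis: 3
  Glypto_elegans vs Calli_montana: 7
  Junco_pallida vs Ficto_gracilis: 5
  Junco_pallida vs Calli_montana: 7
  Ficto_gracilis vs Calli_montana: 9
The smallest is 3, between Glypto_elegans and Ficto_gracilis.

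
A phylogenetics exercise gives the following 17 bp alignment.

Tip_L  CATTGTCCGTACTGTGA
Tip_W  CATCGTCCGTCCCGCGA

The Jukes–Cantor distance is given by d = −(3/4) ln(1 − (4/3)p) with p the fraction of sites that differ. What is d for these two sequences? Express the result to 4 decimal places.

0.2824

Differing sites — 4:T/C; 11:A/C; 13:T/C; 15:T/C.
p = 4/17 = 0.235294.
d = −0.75 · ln(1 − (4/3)·0.235294) = −0.75 · ln(0.686275) = −0.75 · (-0.376477) = 0.2824.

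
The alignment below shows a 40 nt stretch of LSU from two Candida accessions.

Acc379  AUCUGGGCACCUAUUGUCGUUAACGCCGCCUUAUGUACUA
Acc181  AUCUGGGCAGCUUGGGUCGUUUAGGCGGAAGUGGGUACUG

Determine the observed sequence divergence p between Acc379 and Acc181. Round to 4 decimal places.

Differing sites — 10:C/G; 13:A/U; 14:U/G; 15:U/G; 22:A/U; 24:C/G; 27:C/G; 29:C/A; 30:C/A; 31:U/G; 33:A/G; 34:U/G; 40:A/G.
There are 13 differences over 40 sites, so p = 13/40 = 0.3250.

0.3250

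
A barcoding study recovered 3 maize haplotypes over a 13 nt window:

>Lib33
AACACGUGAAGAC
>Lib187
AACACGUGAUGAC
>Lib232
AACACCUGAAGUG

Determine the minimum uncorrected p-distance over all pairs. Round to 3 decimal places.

Pairwise Hamming distances:
  Lib33 vs Lib187: 1
  Lib33 vs Lib232: 3
  Lib187 vs Lib232: 4
The smallest is 1 mismatch, between Lib33 and Lib187; p = 1/13 = 0.077.

0.077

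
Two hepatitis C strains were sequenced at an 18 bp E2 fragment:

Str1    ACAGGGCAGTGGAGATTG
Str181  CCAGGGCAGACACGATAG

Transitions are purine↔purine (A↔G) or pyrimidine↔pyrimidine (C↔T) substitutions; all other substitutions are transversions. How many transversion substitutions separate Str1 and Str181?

The sequences differ at positions 1 (A/C, transversion), 10 (T/A, transversion), 11 (G/C, transversion), 12 (G/A, transition), 13 (A/C, transversion), 17 (T/A, transversion).
Of the 6 differences, 1 transition and 5 transversions, so the answer is 5.

5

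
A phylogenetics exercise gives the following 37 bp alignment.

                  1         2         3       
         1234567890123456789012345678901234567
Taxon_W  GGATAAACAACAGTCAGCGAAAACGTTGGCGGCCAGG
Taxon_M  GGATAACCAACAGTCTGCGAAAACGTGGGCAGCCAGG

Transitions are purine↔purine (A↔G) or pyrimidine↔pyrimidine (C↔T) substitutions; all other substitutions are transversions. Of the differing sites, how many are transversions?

The sequences differ at positions 7 (A/C, transversion), 16 (A/T, transversion), 27 (T/G, transversion), 31 (G/A, transition).
Of the 4 differences, 1 transition and 3 transversions, so the answer is 3.

3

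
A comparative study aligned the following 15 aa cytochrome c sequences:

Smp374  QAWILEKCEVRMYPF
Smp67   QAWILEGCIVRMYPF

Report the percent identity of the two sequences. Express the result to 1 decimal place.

86.7%

Differing sites — 7:K/G; 9:E/I.
13 of the 15 sites match, so the percent identity is 13/15 × 100 = 86.7%.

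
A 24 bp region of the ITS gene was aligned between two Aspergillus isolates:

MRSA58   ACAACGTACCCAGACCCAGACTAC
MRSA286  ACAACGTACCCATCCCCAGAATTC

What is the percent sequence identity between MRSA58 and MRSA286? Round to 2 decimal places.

The sequences differ at positions 13 (G/T), 14 (A/C), 21 (C/A), 23 (A/T).
20 of the 24 sites match, so the percent identity is 20/24 × 100 = 83.33%.

83.33%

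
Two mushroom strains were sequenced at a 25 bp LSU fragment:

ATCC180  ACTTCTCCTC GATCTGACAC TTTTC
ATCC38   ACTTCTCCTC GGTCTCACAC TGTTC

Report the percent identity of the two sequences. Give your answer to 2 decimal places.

The sequences differ at positions 12 (A/G), 16 (G/C), 22 (T/G).
22 of the 25 sites match, so the percent identity is 22/25 × 100 = 88.00%.

88.00%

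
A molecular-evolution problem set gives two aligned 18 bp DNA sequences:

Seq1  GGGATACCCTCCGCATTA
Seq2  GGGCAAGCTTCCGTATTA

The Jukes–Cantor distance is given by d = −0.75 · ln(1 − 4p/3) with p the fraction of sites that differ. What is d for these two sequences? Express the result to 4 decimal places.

0.3470

Differing sites — 4:A/C; 5:T/A; 7:C/G; 9:C/T; 14:C/T.
p = 5/18 = 0.277778.
d = −0.75 · ln(1 − (4/3)·0.277778) = −0.75 · ln(0.629629) = −0.75 · (-0.462625) = 0.3470.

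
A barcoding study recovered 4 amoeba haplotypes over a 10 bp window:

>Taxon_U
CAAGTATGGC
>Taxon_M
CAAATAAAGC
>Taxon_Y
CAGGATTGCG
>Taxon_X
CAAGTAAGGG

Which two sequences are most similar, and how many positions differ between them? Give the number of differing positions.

Pairwise Hamming distances:
  Taxon_U vs Taxon_M: 3
  Taxon_U vs Taxon_Y: 5
  Taxon_U vs Taxon_X: 2
  Taxon_M vs Taxon_Y: 8
  Taxon_M vs Taxon_X: 3
  Taxon_Y vs Taxon_X: 5
The smallest is 2, between Taxon_U and Taxon_X.

2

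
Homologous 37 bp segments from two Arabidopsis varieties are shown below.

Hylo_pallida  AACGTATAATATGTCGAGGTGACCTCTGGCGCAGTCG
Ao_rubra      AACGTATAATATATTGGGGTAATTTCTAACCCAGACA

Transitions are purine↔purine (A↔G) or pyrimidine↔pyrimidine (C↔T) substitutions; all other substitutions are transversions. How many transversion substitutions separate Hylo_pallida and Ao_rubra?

The sequences differ at positions 13 (G/A, transition), 15 (C/T, transition), 17 (A/G, transition), 21 (G/A, transition), 23 (C/T, transition), 24 (C/T, transition), 28 (G/A, transition), 29 (G/A, transition), 31 (G/C, transversion), 35 (T/A, transversion), 37 (G/A, transition).
Of the 11 differences, 9 transitions and 2 transversions, so the answer is 2.

2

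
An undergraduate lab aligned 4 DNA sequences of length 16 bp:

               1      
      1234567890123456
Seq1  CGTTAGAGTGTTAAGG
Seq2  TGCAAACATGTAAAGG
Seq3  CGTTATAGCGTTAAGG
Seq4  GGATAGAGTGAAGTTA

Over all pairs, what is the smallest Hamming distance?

Pairwise Hamming distances:
  Seq1 vs Seq2: 7
  Seq1 vs Seq3: 2
  Seq1 vs Seq4: 8
  Seq2 vs Seq3: 8
  Seq2 vs Seq4: 11
  Seq3 vs Seq4: 10
The smallest is 2, between Seq1 and Seq3.

2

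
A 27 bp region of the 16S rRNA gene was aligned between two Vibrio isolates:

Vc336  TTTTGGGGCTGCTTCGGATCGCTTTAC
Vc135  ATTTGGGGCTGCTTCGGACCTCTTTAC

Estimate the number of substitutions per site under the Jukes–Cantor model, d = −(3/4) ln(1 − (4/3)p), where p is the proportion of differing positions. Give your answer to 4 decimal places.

0.1203

Differing sites — 1:T/A; 19:T/C; 21:G/T.
p = 3/27 = 0.111111.
d = −0.75 · ln(1 − (4/3)·0.111111) = −0.75 · ln(0.851852) = −0.75 · (-0.160342) = 0.1203.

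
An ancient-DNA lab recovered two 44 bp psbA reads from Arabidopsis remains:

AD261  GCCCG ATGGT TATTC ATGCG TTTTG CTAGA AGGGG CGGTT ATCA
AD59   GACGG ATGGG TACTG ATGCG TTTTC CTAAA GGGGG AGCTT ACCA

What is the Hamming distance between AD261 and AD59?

Mismatches occur at site 2 (C→A), site 4 (C→G), site 10 (T→G), site 13 (T→C), site 15 (C→G), site 25 (G→C), site 29 (G→A), site 31 (A→G), site 36 (C→A), site 38 (G→C), site 42 (T→C).
That gives 11 mismatches out of 44 aligned sites, so the Hamming distance is 11.

11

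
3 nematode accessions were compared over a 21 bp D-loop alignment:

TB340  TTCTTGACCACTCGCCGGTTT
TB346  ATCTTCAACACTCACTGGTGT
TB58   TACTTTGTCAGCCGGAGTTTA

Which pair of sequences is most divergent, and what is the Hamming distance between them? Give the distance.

Pairwise Hamming distances:
  TB340 vs TB346: 6
  TB340 vs TB58: 10
  TB346 vs TB58: 13
The largest is 13, between TB346 and TB58.

13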